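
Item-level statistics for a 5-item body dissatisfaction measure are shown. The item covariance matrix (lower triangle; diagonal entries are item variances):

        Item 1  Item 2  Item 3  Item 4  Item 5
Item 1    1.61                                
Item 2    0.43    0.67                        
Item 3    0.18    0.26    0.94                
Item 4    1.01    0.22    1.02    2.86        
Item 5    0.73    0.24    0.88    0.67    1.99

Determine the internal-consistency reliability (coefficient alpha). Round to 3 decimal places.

ΣVar(i) = 1.61 + 0.67 + 0.94 + 2.86 + 1.99 = 8.07
Sum of the distinct covariances = 5.64
total variance = 8.07 + 2 × 5.64 = 19.35
α = (k/(k−1))·(1 − ΣVar(i)/total variance) = (5/4)·(1 − 8.07/19.35) = 0.729

α = 0.729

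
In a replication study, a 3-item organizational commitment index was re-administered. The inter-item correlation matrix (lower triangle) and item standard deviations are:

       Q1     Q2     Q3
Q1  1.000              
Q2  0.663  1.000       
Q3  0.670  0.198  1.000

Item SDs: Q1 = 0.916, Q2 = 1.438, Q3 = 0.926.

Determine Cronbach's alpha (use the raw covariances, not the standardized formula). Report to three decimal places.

Σσ²ᵢ = 0.916² + 1.438² + 0.926² = 3.7644
Covariances σ_ij = r_ij · s_i · s_j:
  σ(Q1,Q2) = 0.663 × 0.916 × 1.438 = 0.8733
  σ(Q1,Q3) = 0.670 × 0.916 × 0.926 = 0.5683
  σ(Q2,Q3) = 0.198 × 1.438 × 0.926 = 0.2637
σ²_T = Σσ²ᵢ + 2·Σσ_ij = 3.7644 + 2 × 1.7053 = 7.1750
α = (3/2)·(1 − 3.7644/7.1750) = 0.713

α = 0.713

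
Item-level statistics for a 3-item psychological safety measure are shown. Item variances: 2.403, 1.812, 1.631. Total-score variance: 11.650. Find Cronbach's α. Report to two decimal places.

α = 0.75

Σσᵢ² = 2.403 + 1.812 + 1.631 = 5.846
α = (k/(k−1))·(1 − Σσᵢ²/σ²_T) = (3/2)·(1 − 5.846/11.650) = 0.75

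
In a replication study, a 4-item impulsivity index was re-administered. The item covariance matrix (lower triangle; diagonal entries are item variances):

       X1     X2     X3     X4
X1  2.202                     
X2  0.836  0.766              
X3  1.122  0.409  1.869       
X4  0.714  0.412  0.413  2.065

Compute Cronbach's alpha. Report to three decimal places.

ΣVar(i) = 2.202 + 0.766 + 1.869 + 2.065 = 6.902
Sum of the distinct covariances = 3.906
σ²_T = 6.902 + 2 × 3.906 = 14.714
α = (k/(k−1))·(1 − ΣVar(i)/σ²_T) = (4/3)·(1 − 6.902/14.714) = 0.708

α = 0.708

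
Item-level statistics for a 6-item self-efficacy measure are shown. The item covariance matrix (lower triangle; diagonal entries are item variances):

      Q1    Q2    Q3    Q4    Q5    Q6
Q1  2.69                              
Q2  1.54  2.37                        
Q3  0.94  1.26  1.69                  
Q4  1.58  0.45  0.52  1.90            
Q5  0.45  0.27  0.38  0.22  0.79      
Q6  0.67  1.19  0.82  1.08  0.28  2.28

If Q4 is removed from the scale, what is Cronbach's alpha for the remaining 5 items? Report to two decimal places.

Remaining items: Q1, Q2, Q3, Q5, Q6 (k = 5).
Σσᵢ² = 2.69 + 2.37 + 1.69 + 0.79 + 2.28 = 9.82
σ²_total = 9.82 + 2 × 7.80 = 25.42
α (item deleted) = (5/4)·(1 − 9.82/25.42) = 0.77

Cronbach's alpha = 0.77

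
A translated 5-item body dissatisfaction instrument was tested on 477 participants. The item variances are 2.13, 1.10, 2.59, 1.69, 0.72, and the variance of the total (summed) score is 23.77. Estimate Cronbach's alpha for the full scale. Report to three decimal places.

sum of item variances = 2.13 + 1.10 + 2.59 + 1.69 + 0.72 = 8.23
α = (k/(k−1))·(1 − sum of item variances/total variance) = (5/4)·(1 − 8.23/23.77) = 0.817

Cronbach's alpha = 0.817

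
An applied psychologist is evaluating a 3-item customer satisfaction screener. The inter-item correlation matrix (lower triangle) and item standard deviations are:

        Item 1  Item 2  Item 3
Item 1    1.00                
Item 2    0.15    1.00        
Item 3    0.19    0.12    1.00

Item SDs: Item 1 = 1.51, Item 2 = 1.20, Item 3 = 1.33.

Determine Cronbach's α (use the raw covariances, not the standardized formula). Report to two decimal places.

Σσ²ᵢ = 1.51² + 1.20² + 1.33² = 5.4890
Covariances σ_ij = r_ij · s_i · s_j:
  σ(Item 1,Item 2) = 0.15 × 1.51 × 1.20 = 0.2718
  σ(Item 1,Item 3) = 0.19 × 1.51 × 1.33 = 0.3816
  σ(Item 2,Item 3) = 0.12 × 1.20 × 1.33 = 0.1915
σ²_T = Σσ²ᵢ + 2·Σσ_ij = 5.4890 + 2 × 0.8449 = 7.1788
α = (3/2)·(1 − 5.4890/7.1788) = 0.35

Cronbach's α = 0.35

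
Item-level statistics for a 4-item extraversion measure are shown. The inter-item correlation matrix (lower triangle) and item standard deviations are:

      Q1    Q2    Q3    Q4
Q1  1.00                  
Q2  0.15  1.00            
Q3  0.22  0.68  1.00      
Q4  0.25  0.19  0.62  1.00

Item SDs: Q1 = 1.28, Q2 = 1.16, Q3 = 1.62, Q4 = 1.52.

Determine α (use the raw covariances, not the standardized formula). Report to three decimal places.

Σσ²ᵢ = 1.28² + 1.16² + 1.62² + 1.52² = 7.9188
Covariances σ_ij = r_ij · s_i · s_j:
  σ(Q1,Q2) = 0.15 × 1.28 × 1.16 = 0.2227
  σ(Q1,Q3) = 0.22 × 1.28 × 1.62 = 0.4562
  σ(Q1,Q4) = 0.25 × 1.28 × 1.52 = 0.4864
  σ(Q2,Q3) = 0.68 × 1.16 × 1.62 = 1.2779
  σ(Q2,Q4) = 0.19 × 1.16 × 1.52 = 0.3350
  σ(Q3,Q4) = 0.62 × 1.62 × 1.52 = 1.5267
σ²_T = Σσ²ᵢ + 2·Σσ_ij = 7.9188 + 2 × 4.3049 = 16.5286
α = (4/3)·(1 − 7.9188/16.5286) = 0.695

α = 0.695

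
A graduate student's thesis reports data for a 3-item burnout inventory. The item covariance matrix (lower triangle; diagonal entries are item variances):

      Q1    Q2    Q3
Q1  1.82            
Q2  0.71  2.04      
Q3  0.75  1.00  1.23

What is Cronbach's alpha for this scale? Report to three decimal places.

Cronbach's alpha = 0.737

ΣVar(i) = 1.82 + 2.04 + 1.23 = 5.09
Sum of off-diagonal covariances = 2.46
σ²_T = 5.09 + 2 × 2.46 = 10.01
α = (k/(k−1))·(1 − ΣVar(i)/σ²_T) = (3/2)·(1 − 5.09/10.01) = 0.737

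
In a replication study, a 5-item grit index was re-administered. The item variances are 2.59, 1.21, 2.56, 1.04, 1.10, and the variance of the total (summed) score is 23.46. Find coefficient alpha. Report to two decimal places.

sum of item variances = 2.59 + 1.21 + 2.56 + 1.04 + 1.10 = 8.50
α = (k/(k−1))·(1 − sum of item variances/σ²_T) = (5/4)·(1 − 8.50/23.46) = 0.80

α = 0.80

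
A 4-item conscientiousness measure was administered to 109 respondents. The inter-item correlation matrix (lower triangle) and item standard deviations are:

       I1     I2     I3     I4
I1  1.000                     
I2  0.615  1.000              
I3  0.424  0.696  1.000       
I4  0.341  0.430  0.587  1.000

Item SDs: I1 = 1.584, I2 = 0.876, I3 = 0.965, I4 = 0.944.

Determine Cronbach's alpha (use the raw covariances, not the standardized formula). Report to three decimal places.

α = 0.771

Σσ²ᵢ = 1.584² + 0.876² + 0.965² + 0.944² = 5.0988
Covariances σ_ij = r_ij · s_i · s_j:
  σ(I1,I2) = 0.615 × 1.584 × 0.876 = 0.8534
  σ(I1,I3) = 0.424 × 1.584 × 0.965 = 0.6481
  σ(I1,I4) = 0.341 × 1.584 × 0.944 = 0.5099
  σ(I2,I3) = 0.696 × 0.876 × 0.965 = 0.5884
  σ(I2,I4) = 0.430 × 0.876 × 0.944 = 0.3556
  σ(I3,I4) = 0.587 × 0.965 × 0.944 = 0.5347
σ²_T = Σσ²ᵢ + 2·Σσ_ij = 5.0988 + 2 × 3.4901 = 12.0790
α = (4/3)·(1 − 5.0988/12.0790) = 0.771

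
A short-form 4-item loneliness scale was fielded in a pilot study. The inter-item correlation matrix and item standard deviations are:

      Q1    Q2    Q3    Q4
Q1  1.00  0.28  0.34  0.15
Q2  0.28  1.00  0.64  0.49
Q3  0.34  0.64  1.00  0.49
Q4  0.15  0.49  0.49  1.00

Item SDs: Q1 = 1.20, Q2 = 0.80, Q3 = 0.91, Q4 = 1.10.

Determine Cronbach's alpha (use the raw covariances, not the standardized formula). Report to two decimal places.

Σσ²ᵢ = 1.20² + 0.80² + 0.91² + 1.10² = 4.1181
Covariances σ_ij = r_ij · s_i · s_j:
  σ(Q1,Q2) = 0.28 × 1.20 × 0.80 = 0.2688
  σ(Q1,Q3) = 0.34 × 1.20 × 0.91 = 0.3713
  σ(Q1,Q4) = 0.15 × 1.20 × 1.10 = 0.1980
  σ(Q2,Q3) = 0.64 × 0.80 × 0.91 = 0.4659
  σ(Q2,Q4) = 0.49 × 0.80 × 1.10 = 0.4312
  σ(Q3,Q4) = 0.49 × 0.91 × 1.10 = 0.4905
σ²_T = Σσ²ᵢ + 2·Σσ_ij = 4.1181 + 2 × 2.2257 = 8.5695
α = (4/3)·(1 − 4.1181/8.5695) = 0.69

α = 0.69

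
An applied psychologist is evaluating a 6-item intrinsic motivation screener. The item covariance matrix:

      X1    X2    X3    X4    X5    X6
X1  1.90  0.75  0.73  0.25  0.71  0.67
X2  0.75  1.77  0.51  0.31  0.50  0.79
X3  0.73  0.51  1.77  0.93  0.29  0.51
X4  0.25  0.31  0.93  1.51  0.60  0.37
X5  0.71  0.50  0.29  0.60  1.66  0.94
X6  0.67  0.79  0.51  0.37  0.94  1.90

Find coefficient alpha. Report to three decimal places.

α = 0.753

Σσ²ᵢ = 1.90 + 1.77 + 1.77 + 1.51 + 1.66 + 1.90 = 10.51
Σ_{i<j} σ_ij = 8.86
σ²_total = 10.51 + 2 × 8.86 = 28.23
α = (k/(k−1))·(1 − Σσ²ᵢ/σ²_total) = (6/5)·(1 − 10.51/28.23) = 0.753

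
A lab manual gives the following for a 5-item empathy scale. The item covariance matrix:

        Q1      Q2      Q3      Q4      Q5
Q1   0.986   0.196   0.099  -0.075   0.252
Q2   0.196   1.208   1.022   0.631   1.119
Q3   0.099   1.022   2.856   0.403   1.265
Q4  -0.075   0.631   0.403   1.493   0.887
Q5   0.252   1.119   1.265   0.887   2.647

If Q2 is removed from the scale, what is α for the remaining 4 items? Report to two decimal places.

α = 0.55

Remaining items: Q1, Q3, Q4, Q5 (k = 4).
sum of item variances = 0.986 + 2.856 + 1.493 + 2.647 = 7.982
Var(T) = 7.982 + 2 × 2.831 = 13.644
α (item deleted) = (4/3)·(1 − 7.982/13.644) = 0.55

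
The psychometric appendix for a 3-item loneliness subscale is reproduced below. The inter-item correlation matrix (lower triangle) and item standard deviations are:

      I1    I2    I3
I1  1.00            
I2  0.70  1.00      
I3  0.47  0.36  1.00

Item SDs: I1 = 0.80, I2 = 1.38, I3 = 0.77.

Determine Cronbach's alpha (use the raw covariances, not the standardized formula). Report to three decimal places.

Σσ²ᵢ = 0.80² + 1.38² + 0.77² = 3.1373
Covariances σ_ij = r_ij · s_i · s_j:
  σ(I1,I2) = 0.70 × 0.80 × 1.38 = 0.7728
  σ(I1,I3) = 0.47 × 0.80 × 0.77 = 0.2895
  σ(I2,I3) = 0.36 × 1.38 × 0.77 = 0.3825
σ²_T = Σσ²ᵢ + 2·Σσ_ij = 3.1373 + 2 × 1.4448 = 6.0269
α = (3/2)·(1 − 3.1373/6.0269) = 0.719

α = 0.719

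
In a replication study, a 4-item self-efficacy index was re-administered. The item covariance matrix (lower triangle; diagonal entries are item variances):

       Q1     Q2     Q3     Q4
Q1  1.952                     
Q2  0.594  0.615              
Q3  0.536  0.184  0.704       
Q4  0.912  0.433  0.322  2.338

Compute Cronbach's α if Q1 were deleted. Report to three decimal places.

Remaining items: Q2, Q3, Q4 (k = 3).
sum of item variances = 0.615 + 0.704 + 2.338 = 3.657
Var(T) = 3.657 + 2 × 0.939 = 5.535
α (item deleted) = (3/2)·(1 − 3.657/5.535) = 0.509

Cronbach's α = 0.509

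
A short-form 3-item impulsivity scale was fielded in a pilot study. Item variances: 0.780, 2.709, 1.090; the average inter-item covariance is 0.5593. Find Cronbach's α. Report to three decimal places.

sum of item variances = 0.780 + 2.709 + 1.090 = 4.579
Sum of the 3 distinct covariances = 3 × 0.5593 = 1.6779
σ²_total = sum of item variances + 2·Σcov = 4.579 + 2 × 1.6779 = 7.9348
α = (3/2)·(1 − 4.579/7.9348) = 0.634

Cronbach's α = 0.634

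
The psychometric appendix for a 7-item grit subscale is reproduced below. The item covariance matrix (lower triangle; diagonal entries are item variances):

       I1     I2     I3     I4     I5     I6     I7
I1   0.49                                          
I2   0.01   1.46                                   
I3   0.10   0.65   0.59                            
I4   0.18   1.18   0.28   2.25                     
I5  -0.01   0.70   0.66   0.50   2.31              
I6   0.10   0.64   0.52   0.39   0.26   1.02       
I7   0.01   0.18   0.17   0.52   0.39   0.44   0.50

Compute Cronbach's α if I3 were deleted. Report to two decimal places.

Remaining items: I1, I2, I4, I5, I6, I7 (k = 6).
Σσ²ᵢ = 0.49 + 1.46 + 2.25 + 2.31 + 1.02 + 0.50 = 8.03
Var(T) = 8.03 + 2 × 5.49 = 19.01
α (item deleted) = (6/5)·(1 − 8.03/19.01) = 0.69

Cronbach's α = 0.69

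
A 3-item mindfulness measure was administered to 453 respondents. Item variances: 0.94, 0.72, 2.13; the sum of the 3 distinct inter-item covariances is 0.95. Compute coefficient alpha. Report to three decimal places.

α = 0.501

Σσᵢ² = 0.94 + 0.72 + 2.13 = 3.79
Sum of distinct covariances = 0.95
σ²_T = Σσᵢ² + 2·Σcov = 3.79 + 2 × 0.95 = 5.69
α = (3/2)·(1 − 3.79/5.69) = 0.501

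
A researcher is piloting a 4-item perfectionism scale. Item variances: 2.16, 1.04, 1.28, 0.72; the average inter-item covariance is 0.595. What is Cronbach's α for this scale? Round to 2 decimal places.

Σσᵢ² = 2.16 + 1.04 + 1.28 + 0.72 = 5.20
Sum of the 6 distinct covariances = 6 × 0.595 = 3.570
σ²_T = Σσᵢ² + 2·Σcov = 5.20 + 2 × 3.570 = 12.340
α = (4/3)·(1 − 5.20/12.340) = 0.77

α = 0.77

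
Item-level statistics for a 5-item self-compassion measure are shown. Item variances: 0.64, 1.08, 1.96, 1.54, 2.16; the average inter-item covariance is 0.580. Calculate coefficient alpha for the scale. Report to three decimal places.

Σσ²ᵢ = 0.64 + 1.08 + 1.96 + 1.54 + 2.16 = 7.38
Sum of the 10 distinct covariances = 10 × 0.580 = 5.800
Var(T) = Σσ²ᵢ + 2·Σcov = 7.38 + 2 × 5.800 = 18.980
α = (5/4)·(1 − 7.38/18.980) = 0.764

α = 0.764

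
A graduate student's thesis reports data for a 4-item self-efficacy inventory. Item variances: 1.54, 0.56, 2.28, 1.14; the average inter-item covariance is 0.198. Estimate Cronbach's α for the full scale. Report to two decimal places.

α = 0.40

ΣVar(i) = 1.54 + 0.56 + 2.28 + 1.14 = 5.52
Sum of the 6 distinct covariances = 6 × 0.198 = 1.188
σ²_T = ΣVar(i) + 2·Σcov = 5.52 + 2 × 1.188 = 7.896
α = (4/3)·(1 − 5.52/7.896) = 0.40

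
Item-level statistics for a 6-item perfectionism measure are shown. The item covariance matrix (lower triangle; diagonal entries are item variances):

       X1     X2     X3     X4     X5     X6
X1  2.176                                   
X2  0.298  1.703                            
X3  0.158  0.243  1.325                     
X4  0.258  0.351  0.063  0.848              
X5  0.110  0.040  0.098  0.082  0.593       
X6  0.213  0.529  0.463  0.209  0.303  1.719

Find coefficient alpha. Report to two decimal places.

Σσ²ᵢ = 2.176 + 1.703 + 1.325 + 0.848 + 0.593 + 1.719 = 8.364
Sum of the distinct covariances = 3.418
σ²_total = 8.364 + 2 × 3.418 = 15.200
α = (k/(k−1))·(1 − Σσ²ᵢ/σ²_total) = (6/5)·(1 − 8.364/15.200) = 0.54

coefficient alpha = 0.54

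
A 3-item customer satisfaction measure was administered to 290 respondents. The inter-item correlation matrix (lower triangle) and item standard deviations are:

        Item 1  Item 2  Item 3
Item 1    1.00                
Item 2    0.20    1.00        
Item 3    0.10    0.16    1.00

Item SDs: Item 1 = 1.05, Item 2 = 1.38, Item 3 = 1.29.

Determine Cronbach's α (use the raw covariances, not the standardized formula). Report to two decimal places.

Σσ²ᵢ = 1.05² + 1.38² + 1.29² = 4.6710
Covariances σ_ij = r_ij · s_i · s_j:
  σ(Item 1,Item 2) = 0.20 × 1.05 × 1.38 = 0.2898
  σ(Item 1,Item 3) = 0.10 × 1.05 × 1.29 = 0.1355
  σ(Item 2,Item 3) = 0.16 × 1.38 × 1.29 = 0.2848
σ²_T = Σσ²ᵢ + 2·Σσ_ij = 4.6710 + 2 × 0.7101 = 6.0912
α = (3/2)·(1 − 4.6710/6.0912) = 0.35

α = 0.35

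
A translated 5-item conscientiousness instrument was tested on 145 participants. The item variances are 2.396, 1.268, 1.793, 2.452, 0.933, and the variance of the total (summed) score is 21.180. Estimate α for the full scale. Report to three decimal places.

Σσ²ᵢ = 2.396 + 1.268 + 1.793 + 2.452 + 0.933 = 8.842
α = (k/(k−1))·(1 − Σσ²ᵢ/total variance) = (5/4)·(1 − 8.842/21.180) = 0.728

α = 0.728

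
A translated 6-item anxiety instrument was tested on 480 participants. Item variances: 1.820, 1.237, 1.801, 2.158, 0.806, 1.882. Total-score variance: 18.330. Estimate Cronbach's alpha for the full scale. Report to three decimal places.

Cronbach's alpha = 0.565

Σσᵢ² = 1.820 + 1.237 + 1.801 + 2.158 + 0.806 + 1.882 = 9.704
α = (k/(k−1))·(1 − Σσᵢ²/Var(T)) = (6/5)·(1 − 9.704/18.330) = 0.565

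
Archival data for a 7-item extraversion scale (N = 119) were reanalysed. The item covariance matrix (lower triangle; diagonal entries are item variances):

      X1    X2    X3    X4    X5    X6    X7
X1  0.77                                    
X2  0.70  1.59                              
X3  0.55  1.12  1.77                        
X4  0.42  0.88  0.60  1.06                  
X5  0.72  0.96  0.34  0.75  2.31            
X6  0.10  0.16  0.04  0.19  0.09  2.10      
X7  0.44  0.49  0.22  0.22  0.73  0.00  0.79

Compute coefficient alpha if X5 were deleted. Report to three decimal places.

Remaining items: X1, X2, X3, X4, X6, X7 (k = 6).
Σσ²ᵢ = 0.77 + 1.59 + 1.77 + 1.06 + 2.10 + 0.79 = 8.08
Var(T) = 8.08 + 2 × 6.13 = 20.34
α (item deleted) = (6/5)·(1 − 8.08/20.34) = 0.723

coefficient alpha = 0.723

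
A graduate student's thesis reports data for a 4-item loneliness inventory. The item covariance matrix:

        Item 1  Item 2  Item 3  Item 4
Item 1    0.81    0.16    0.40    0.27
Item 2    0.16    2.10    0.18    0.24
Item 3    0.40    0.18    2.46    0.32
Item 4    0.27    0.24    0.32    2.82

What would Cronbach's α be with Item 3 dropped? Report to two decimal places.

Remaining items: Item 1, Item 2, Item 4 (k = 3).
sum of item variances = 0.81 + 2.10 + 2.82 = 5.73
Var(T) = 5.73 + 2 × 0.67 = 7.07
α (item deleted) = (3/2)·(1 − 5.73/7.07) = 0.28

Cronbach's α = 0.28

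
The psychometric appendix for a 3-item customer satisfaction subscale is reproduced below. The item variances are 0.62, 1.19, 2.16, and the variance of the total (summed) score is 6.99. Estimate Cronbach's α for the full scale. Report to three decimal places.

α = 0.648

Σσ²ᵢ = 0.62 + 1.19 + 2.16 = 3.97
α = (k/(k−1))·(1 − Σσ²ᵢ/σ²_total) = (3/2)·(1 − 3.97/6.99) = 0.648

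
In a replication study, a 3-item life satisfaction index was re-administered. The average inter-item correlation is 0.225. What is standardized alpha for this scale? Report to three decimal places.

α = 0.466

Standardized α = k·r̄ / (1 + (k−1)·r̄) = 3 × 0.225 / (1 + 2 × 0.225)
  = 0.6750 / 1.4500 = 0.466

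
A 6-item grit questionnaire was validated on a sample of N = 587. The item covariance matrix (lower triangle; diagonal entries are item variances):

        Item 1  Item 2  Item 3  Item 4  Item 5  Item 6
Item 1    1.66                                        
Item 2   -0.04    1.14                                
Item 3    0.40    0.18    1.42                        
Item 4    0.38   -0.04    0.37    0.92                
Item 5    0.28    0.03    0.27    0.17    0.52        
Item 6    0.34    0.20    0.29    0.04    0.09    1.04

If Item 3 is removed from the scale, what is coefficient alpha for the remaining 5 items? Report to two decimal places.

Remaining items: Item 1, Item 2, Item 4, Item 5, Item 6 (k = 5).
Σσᵢ² = 1.66 + 1.14 + 0.92 + 0.52 + 1.04 = 5.28
Var(T) = 5.28 + 2 × 1.45 = 8.18
α (item deleted) = (5/4)·(1 − 5.28/8.18) = 0.44

coefficient alpha = 0.44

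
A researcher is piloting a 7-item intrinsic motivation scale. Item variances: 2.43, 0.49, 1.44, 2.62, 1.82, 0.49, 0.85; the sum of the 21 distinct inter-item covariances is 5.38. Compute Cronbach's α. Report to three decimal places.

ΣVar(i) = 2.43 + 0.49 + 1.44 + 2.62 + 1.82 + 0.49 + 0.85 = 10.14
Sum of distinct covariances = 5.38
total variance = ΣVar(i) + 2·Σcov = 10.14 + 2 × 5.38 = 20.90
α = (7/6)·(1 − 10.14/20.90) = 0.601

Cronbach's α = 0.601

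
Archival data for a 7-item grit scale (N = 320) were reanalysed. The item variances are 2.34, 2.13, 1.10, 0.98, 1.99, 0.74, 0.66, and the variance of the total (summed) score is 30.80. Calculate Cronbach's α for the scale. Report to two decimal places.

Cronbach's α = 0.79

Σσᵢ² = 2.34 + 2.13 + 1.10 + 0.98 + 1.99 + 0.74 + 0.66 = 9.94
α = (k/(k−1))·(1 − Σσᵢ²/σ²_T) = (7/6)·(1 − 9.94/30.80) = 0.79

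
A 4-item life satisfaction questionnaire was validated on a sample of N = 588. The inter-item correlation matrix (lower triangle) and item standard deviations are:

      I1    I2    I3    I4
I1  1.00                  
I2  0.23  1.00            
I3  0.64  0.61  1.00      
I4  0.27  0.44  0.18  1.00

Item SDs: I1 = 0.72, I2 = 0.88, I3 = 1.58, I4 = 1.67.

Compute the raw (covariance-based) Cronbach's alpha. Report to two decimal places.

Σσ²ᵢ = 0.72² + 0.88² + 1.58² + 1.67² = 6.5781
Covariances σ_ij = r_ij · s_i · s_j:
  σ(I1,I2) = 0.23 × 0.72 × 0.88 = 0.1457
  σ(I1,I3) = 0.64 × 0.72 × 1.58 = 0.7281
  σ(I1,I4) = 0.27 × 0.72 × 1.67 = 0.3246
  σ(I2,I3) = 0.61 × 0.88 × 1.58 = 0.8481
  σ(I2,I4) = 0.44 × 0.88 × 1.67 = 0.6466
  σ(I3,I4) = 0.18 × 1.58 × 1.67 = 0.4749
σ²_T = Σσ²ᵢ + 2·Σσ_ij = 6.5781 + 2 × 3.1680 = 12.9141
α = (4/3)·(1 − 6.5781/12.9141) = 0.65

Cronbach's alpha = 0.65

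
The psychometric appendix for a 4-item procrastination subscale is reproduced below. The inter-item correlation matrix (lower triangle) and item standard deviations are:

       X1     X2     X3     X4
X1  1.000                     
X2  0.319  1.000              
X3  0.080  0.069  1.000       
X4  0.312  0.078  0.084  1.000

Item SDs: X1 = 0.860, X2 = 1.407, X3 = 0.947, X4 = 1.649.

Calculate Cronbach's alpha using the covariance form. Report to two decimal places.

α = 0.39

Σσ²ᵢ = 0.860² + 1.407² + 0.947² + 1.649² = 6.3353
Covariances σ_ij = r_ij · s_i · s_j:
  σ(X1,X2) = 0.319 × 0.860 × 1.407 = 0.3860
  σ(X1,X3) = 0.080 × 0.860 × 0.947 = 0.0652
  σ(X1,X4) = 0.312 × 0.860 × 1.649 = 0.4425
  σ(X2,X3) = 0.069 × 1.407 × 0.947 = 0.0919
  σ(X2,X4) = 0.078 × 1.407 × 1.649 = 0.1810
  σ(X3,X4) = 0.084 × 0.947 × 1.649 = 0.1312
σ²_T = Σσ²ᵢ + 2·Σσ_ij = 6.3353 + 2 × 1.2978 = 8.9309
α = (4/3)·(1 − 6.3353/8.9309) = 0.39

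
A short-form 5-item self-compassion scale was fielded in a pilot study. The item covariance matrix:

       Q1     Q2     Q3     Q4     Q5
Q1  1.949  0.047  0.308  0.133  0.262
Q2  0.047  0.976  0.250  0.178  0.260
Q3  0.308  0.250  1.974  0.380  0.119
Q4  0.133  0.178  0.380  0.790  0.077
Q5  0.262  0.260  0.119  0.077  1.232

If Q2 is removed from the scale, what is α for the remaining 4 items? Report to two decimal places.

α = 0.40

Remaining items: Q1, Q3, Q4, Q5 (k = 4).
Σσᵢ² = 1.949 + 1.974 + 0.790 + 1.232 = 5.945
total variance = 5.945 + 2 × 1.279 = 8.503
α (item deleted) = (4/3)·(1 − 5.945/8.503) = 0.40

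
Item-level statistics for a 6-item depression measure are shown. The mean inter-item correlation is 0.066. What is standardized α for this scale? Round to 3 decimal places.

standardized α = 0.298

Standardized α = k·r̄ / (1 + (k−1)·r̄) = 6 × 0.066 / (1 + 5 × 0.066)
  = 0.3960 / 1.3300 = 0.298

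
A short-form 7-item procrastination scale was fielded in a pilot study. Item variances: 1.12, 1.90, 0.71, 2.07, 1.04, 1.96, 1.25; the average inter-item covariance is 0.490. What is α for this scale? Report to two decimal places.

α = 0.78

ΣVar(i) = 1.12 + 1.90 + 0.71 + 2.07 + 1.04 + 1.96 + 1.25 = 10.05
Sum of the 21 distinct covariances = 21 × 0.490 = 10.290
σ²_total = ΣVar(i) + 2·Σcov = 10.05 + 2 × 10.290 = 30.630
α = (7/6)·(1 − 10.05/30.630) = 0.78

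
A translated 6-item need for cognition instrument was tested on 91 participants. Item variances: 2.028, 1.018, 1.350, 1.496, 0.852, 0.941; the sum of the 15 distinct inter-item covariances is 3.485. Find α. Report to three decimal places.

α = 0.571

sum of item variances = 2.028 + 1.018 + 1.350 + 1.496 + 0.852 + 0.941 = 7.685
Sum of distinct covariances = 3.485
σ²_total = sum of item variances + 2·Σcov = 7.685 + 2 × 3.485 = 14.655
α = (6/5)·(1 − 7.685/14.655) = 0.571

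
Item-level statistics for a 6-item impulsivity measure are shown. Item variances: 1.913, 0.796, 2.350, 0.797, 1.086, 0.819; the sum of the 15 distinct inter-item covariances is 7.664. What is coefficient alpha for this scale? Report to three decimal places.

sum of item variances = 1.913 + 0.796 + 2.350 + 0.797 + 1.086 + 0.819 = 7.761
Sum of distinct covariances = 7.664
total variance = sum of item variances + 2·Σcov = 7.761 + 2 × 7.664 = 23.089
α = (6/5)·(1 − 7.761/23.089) = 0.797

α = 0.797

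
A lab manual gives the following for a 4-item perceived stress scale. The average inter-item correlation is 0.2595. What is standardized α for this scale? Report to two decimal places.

Standardized α = k·r̄ / (1 + (k−1)·r̄) = 4 × 0.2595 / (1 + 3 × 0.2595)
  = 1.0380 / 1.7785 = 0.58

standardized α = 0.58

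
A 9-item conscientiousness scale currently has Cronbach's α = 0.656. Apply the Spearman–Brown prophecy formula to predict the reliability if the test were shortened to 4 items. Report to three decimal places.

Length factor m = 4/9 = 0.4444
α' = m·α / (1 − (1−m)·α)
   = 4/9 × 0.656 / (1 − (1 − 4/9) × 0.656)
   = 0.2916 / 0.6356 = 0.459

predicted reliability = 0.459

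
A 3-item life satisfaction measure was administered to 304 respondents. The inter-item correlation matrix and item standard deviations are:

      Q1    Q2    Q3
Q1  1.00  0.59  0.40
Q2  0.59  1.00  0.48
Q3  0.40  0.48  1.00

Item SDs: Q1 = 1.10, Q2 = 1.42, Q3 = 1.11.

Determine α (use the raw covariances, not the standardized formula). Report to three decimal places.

α = 0.739

Σσ²ᵢ = 1.10² + 1.42² + 1.11² = 4.4585
Covariances σ_ij = r_ij · s_i · s_j:
  σ(Q1,Q2) = 0.59 × 1.10 × 1.42 = 0.9216
  σ(Q1,Q3) = 0.40 × 1.10 × 1.11 = 0.4884
  σ(Q2,Q3) = 0.48 × 1.42 × 1.11 = 0.7566
σ²_T = Σσ²ᵢ + 2·Σσ_ij = 4.4585 + 2 × 2.1666 = 8.7917
α = (3/2)·(1 − 4.4585/8.7917) = 0.739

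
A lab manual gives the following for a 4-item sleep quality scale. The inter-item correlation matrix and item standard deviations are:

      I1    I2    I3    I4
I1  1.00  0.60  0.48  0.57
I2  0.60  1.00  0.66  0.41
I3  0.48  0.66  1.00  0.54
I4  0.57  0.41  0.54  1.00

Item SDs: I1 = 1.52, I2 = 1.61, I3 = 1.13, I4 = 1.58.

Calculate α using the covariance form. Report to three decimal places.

Σσ²ᵢ = 1.52² + 1.61² + 1.13² + 1.58² = 8.6758
Covariances σ_ij = r_ij · s_i · s_j:
  σ(I1,I2) = 0.60 × 1.52 × 1.61 = 1.4683
  σ(I1,I3) = 0.48 × 1.52 × 1.13 = 0.8244
  σ(I1,I4) = 0.57 × 1.52 × 1.58 = 1.3689
  σ(I2,I3) = 0.66 × 1.61 × 1.13 = 1.2007
  σ(I2,I4) = 0.41 × 1.61 × 1.58 = 1.0430
  σ(I3,I4) = 0.54 × 1.13 × 1.58 = 0.9641
σ²_T = Σσ²ᵢ + 2·Σσ_ij = 8.6758 + 2 × 6.8694 = 22.4146
α = (4/3)·(1 − 8.6758/22.4146) = 0.817

α = 0.817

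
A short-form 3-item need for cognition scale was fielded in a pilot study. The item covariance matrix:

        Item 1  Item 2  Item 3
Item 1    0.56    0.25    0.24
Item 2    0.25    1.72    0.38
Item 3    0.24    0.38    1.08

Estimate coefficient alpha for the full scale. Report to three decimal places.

α = 0.512

sum of item variances = 0.56 + 1.72 + 1.08 = 3.36
Sum of off-diagonal covariances = 0.87
σ²_T = 3.36 + 2 × 0.87 = 5.10
α = (k/(k−1))·(1 − sum of item variances/σ²_T) = (3/2)·(1 − 3.36/5.10) = 0.512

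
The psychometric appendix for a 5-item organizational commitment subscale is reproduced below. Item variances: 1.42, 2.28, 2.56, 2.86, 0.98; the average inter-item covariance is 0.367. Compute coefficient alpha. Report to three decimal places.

Σσ²ᵢ = 1.42 + 2.28 + 2.56 + 2.86 + 0.98 = 10.10
Sum of the 10 distinct covariances = 10 × 0.367 = 3.670
σ²_T = Σσ²ᵢ + 2·Σcov = 10.10 + 2 × 3.670 = 17.440
α = (5/4)·(1 − 10.10/17.440) = 0.526

α = 0.526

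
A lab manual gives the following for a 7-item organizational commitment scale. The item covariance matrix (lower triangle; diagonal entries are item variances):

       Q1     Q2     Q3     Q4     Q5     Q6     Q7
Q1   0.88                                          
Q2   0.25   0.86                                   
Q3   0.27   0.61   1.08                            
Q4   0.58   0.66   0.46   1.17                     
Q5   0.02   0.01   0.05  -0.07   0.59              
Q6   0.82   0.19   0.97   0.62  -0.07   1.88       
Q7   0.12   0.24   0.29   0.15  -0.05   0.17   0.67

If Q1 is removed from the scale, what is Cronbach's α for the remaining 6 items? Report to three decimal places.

Remaining items: Q2, Q3, Q4, Q5, Q6, Q7 (k = 6).
ΣVar(i) = 0.86 + 1.08 + 1.17 + 0.59 + 1.88 + 0.67 = 6.25
σ²_total = 6.25 + 2 × 4.23 = 14.71
α (item deleted) = (6/5)·(1 − 6.25/14.71) = 0.690

α = 0.690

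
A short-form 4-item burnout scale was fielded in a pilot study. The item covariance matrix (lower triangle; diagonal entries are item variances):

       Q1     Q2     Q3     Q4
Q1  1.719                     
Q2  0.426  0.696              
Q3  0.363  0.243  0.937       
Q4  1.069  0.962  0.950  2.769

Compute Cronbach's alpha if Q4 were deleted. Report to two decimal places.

Remaining items: Q1, Q2, Q3 (k = 3).
Σσᵢ² = 1.719 + 0.696 + 0.937 = 3.352
σ²_T = 3.352 + 2 × 1.032 = 5.416
α (item deleted) = (3/2)·(1 − 3.352/5.416) = 0.57

Cronbach's alpha = 0.57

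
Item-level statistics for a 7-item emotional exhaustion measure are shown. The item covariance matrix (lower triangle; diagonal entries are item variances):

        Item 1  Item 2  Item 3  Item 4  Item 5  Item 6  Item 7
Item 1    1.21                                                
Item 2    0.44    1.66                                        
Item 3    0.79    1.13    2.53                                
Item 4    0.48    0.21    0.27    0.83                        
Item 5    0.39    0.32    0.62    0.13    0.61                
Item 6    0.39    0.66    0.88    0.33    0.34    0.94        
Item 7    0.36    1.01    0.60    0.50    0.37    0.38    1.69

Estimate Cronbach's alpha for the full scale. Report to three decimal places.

α = 0.806

Σσᵢ² = 1.21 + 1.66 + 2.53 + 0.83 + 0.61 + 0.94 + 1.69 = 9.47
Σ_{i<j} σ_ij = 10.60
total variance = 9.47 + 2 × 10.60 = 30.67
α = (k/(k−1))·(1 − Σσᵢ²/total variance) = (7/6)·(1 − 9.47/30.67) = 0.806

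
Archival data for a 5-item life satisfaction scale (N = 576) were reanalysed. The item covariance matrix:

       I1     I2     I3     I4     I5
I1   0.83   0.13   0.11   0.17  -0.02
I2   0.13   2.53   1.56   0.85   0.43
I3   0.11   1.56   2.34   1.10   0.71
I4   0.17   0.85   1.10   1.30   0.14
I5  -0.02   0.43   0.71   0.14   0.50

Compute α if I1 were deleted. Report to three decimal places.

α = 0.786

Remaining items: I2, I3, I4, I5 (k = 4).
sum of item variances = 2.53 + 2.34 + 1.30 + 0.50 = 6.67
total variance = 6.67 + 2 × 4.79 = 16.25
α (item deleted) = (4/3)·(1 − 6.67/16.25) = 0.786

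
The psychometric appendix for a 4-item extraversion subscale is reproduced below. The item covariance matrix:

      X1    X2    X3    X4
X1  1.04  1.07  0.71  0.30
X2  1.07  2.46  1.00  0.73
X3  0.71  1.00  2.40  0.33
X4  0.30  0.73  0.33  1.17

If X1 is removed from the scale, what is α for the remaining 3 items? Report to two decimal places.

α = 0.61

Remaining items: X2, X3, X4 (k = 3).
sum of item variances = 2.46 + 2.40 + 1.17 = 6.03
total variance = 6.03 + 2 × 2.06 = 10.15
α (item deleted) = (3/2)·(1 − 6.03/10.15) = 0.61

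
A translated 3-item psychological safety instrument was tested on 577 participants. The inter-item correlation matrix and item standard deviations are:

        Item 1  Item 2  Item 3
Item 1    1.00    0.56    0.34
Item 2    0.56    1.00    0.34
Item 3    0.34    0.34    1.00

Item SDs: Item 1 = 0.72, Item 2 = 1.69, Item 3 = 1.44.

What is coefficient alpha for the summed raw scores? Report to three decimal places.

coefficient alpha = 0.609

Σσ²ᵢ = 0.72² + 1.69² + 1.44² = 5.4481
Covariances σ_ij = r_ij · s_i · s_j:
  σ(Item 1,Item 2) = 0.56 × 0.72 × 1.69 = 0.6814
  σ(Item 1,Item 3) = 0.34 × 0.72 × 1.44 = 0.3525
  σ(Item 2,Item 3) = 0.34 × 1.69 × 1.44 = 0.8274
σ²_T = Σσ²ᵢ + 2·Σσ_ij = 5.4481 + 2 × 1.8613 = 9.1707
α = (3/2)·(1 − 5.4481/9.1707) = 0.609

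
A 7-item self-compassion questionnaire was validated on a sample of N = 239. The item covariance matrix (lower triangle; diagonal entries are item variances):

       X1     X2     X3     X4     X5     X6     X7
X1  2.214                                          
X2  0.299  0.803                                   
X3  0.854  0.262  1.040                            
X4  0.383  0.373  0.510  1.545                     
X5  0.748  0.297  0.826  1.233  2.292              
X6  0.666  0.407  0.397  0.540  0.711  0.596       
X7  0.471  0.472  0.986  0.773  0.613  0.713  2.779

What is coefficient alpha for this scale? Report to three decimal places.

coefficient alpha = 0.805

Σσᵢ² = 2.214 + 0.803 + 1.040 + 1.545 + 2.292 + 0.596 + 2.779 = 11.269
Sum of off-diagonal covariances = 12.534
σ²_T = 11.269 + 2 × 12.534 = 36.337
α = (k/(k−1))·(1 − Σσᵢ²/σ²_T) = (7/6)·(1 − 11.269/36.337) = 0.805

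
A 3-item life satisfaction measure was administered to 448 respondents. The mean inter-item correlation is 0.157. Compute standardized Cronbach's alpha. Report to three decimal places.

standardized Cronbach's alpha = 0.358

Standardized α = k·r̄ / (1 + (k−1)·r̄) = 3 × 0.157 / (1 + 2 × 0.157)
  = 0.4710 / 1.3140 = 0.358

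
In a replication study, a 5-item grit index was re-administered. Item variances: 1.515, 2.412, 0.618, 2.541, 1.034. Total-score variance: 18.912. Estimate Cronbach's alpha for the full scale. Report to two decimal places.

Cronbach's alpha = 0.71

Σσᵢ² = 1.515 + 2.412 + 0.618 + 2.541 + 1.034 = 8.120
α = (k/(k−1))·(1 − Σσᵢ²/total variance) = (5/4)·(1 − 8.120/18.912) = 0.71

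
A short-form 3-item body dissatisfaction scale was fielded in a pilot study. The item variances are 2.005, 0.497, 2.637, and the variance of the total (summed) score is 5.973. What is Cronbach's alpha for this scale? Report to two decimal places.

α = 0.21

sum of item variances = 2.005 + 0.497 + 2.637 = 5.139
α = (k/(k−1))·(1 − sum of item variances/σ²_total) = (3/2)·(1 − 5.139/5.973) = 0.21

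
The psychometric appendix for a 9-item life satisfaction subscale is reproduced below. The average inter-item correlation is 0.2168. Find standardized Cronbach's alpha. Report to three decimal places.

standardized Cronbach's alpha = 0.714

Standardized α = k·r̄ / (1 + (k−1)·r̄) = 9 × 0.2168 / (1 + 8 × 0.2168)
  = 1.9512 / 2.7344 = 0.714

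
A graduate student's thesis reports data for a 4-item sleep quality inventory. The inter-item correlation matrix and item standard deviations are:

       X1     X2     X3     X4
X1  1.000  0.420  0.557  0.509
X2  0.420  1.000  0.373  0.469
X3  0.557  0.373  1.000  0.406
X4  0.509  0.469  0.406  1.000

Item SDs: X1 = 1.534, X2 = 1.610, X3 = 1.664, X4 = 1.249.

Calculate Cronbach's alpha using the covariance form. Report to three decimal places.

Cronbach's alpha = 0.764

Σσ²ᵢ = 1.534² + 1.610² + 1.664² + 1.249² = 9.2742
Covariances σ_ij = r_ij · s_i · s_j:
  σ(X1,X2) = 0.420 × 1.534 × 1.610 = 1.0373
  σ(X1,X3) = 0.557 × 1.534 × 1.664 = 1.4218
  σ(X1,X4) = 0.509 × 1.534 × 1.249 = 0.9752
  σ(X2,X3) = 0.373 × 1.610 × 1.664 = 0.9993
  σ(X2,X4) = 0.469 × 1.610 × 1.249 = 0.9431
  σ(X3,X4) = 0.406 × 1.664 × 1.249 = 0.8438
σ²_T = Σσ²ᵢ + 2·Σσ_ij = 9.2742 + 2 × 6.2205 = 21.7152
α = (4/3)·(1 − 9.2742/21.7152) = 0.764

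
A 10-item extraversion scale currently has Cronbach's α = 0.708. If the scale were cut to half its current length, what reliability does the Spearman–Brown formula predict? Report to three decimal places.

Length factor m = 1/2
α' = m·α / (1 − (1−m)·α)
   = 1/2 × 0.708 / (1 − (1 − 1/2) × 0.708)
   = 0.3540 / 0.6460 = 0.548

predicted reliability = 0.548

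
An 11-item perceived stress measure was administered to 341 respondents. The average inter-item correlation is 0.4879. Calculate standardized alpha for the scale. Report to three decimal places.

Standardized α = k·r̄ / (1 + (k−1)·r̄) = 11 × 0.4879 / (1 + 10 × 0.4879)
  = 5.3669 / 5.8790 = 0.913

α = 0.913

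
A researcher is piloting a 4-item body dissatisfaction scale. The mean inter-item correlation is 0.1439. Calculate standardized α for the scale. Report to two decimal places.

α = 0.40

Standardized α = k·r̄ / (1 + (k−1)·r̄) = 4 × 0.1439 / (1 + 3 × 0.1439)
  = 0.5756 / 1.4317 = 0.40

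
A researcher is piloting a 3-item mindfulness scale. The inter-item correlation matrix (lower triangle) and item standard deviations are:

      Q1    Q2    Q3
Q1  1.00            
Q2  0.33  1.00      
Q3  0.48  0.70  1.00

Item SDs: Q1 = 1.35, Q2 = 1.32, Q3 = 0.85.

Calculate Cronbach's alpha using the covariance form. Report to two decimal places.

α = 0.71

Σσ²ᵢ = 1.35² + 1.32² + 0.85² = 4.2874
Covariances σ_ij = r_ij · s_i · s_j:
  σ(Q1,Q2) = 0.33 × 1.35 × 1.32 = 0.5881
  σ(Q1,Q3) = 0.48 × 1.35 × 0.85 = 0.5508
  σ(Q2,Q3) = 0.70 × 1.32 × 0.85 = 0.7854
σ²_T = Σσ²ᵢ + 2·Σσ_ij = 4.2874 + 2 × 1.9243 = 8.1360
α = (3/2)·(1 − 4.2874/8.1360) = 0.71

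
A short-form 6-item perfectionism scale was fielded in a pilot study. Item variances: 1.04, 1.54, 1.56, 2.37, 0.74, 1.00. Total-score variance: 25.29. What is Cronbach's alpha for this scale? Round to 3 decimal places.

Cronbach's alpha = 0.809

sum of item variances = 1.04 + 1.54 + 1.56 + 2.37 + 0.74 + 1.00 = 8.25
α = (k/(k−1))·(1 − sum of item variances/total variance) = (6/5)·(1 − 8.25/25.29) = 0.809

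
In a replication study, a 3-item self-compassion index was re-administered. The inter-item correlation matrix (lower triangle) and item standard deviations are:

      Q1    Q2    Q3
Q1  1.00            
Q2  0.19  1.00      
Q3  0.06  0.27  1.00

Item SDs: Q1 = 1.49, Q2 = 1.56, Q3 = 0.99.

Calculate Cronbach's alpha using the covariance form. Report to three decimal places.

Σσ²ᵢ = 1.49² + 1.56² + 0.99² = 5.6338
Covariances σ_ij = r_ij · s_i · s_j:
  σ(Q1,Q2) = 0.19 × 1.49 × 1.56 = 0.4416
  σ(Q1,Q3) = 0.06 × 1.49 × 0.99 = 0.0885
  σ(Q2,Q3) = 0.27 × 1.56 × 0.99 = 0.4170
σ²_T = Σσ²ᵢ + 2·Σσ_ij = 5.6338 + 2 × 0.9471 = 7.5280
α = (3/2)·(1 − 5.6338/7.5280) = 0.377

α = 0.377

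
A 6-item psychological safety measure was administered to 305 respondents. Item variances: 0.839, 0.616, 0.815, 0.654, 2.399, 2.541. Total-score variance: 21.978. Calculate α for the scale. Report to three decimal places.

α = 0.771

Σσ²ᵢ = 0.839 + 0.616 + 0.815 + 0.654 + 2.399 + 2.541 = 7.864
α = (k/(k−1))·(1 − Σσ²ᵢ/σ²_total) = (6/5)·(1 − 7.864/21.978) = 0.771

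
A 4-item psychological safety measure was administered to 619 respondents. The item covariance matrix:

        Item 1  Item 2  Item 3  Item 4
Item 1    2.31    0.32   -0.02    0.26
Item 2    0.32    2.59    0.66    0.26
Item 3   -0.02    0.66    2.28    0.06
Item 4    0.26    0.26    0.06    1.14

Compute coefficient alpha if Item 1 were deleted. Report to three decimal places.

Remaining items: Item 2, Item 3, Item 4 (k = 3).
ΣVar(i) = 2.59 + 2.28 + 1.14 = 6.01
Var(T) = 6.01 + 2 × 0.98 = 7.97
α (item deleted) = (3/2)·(1 − 6.01/7.97) = 0.369

coefficient alpha = 0.369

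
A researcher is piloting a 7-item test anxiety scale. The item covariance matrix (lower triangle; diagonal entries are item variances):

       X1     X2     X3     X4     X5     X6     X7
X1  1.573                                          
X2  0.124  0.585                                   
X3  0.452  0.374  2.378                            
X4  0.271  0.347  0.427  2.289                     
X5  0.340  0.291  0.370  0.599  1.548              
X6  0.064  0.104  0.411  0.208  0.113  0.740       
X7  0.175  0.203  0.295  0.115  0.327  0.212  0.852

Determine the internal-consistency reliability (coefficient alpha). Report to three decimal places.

Σσᵢ² = 1.573 + 0.585 + 2.378 + 2.289 + 1.548 + 0.740 + 0.852 = 9.965
Sum of the distinct covariances = 5.822
σ²_T = 9.965 + 2 × 5.822 = 21.609
α = (k/(k−1))·(1 − Σσᵢ²/σ²_T) = (7/6)·(1 − 9.965/21.609) = 0.629

coefficient alpha = 0.629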